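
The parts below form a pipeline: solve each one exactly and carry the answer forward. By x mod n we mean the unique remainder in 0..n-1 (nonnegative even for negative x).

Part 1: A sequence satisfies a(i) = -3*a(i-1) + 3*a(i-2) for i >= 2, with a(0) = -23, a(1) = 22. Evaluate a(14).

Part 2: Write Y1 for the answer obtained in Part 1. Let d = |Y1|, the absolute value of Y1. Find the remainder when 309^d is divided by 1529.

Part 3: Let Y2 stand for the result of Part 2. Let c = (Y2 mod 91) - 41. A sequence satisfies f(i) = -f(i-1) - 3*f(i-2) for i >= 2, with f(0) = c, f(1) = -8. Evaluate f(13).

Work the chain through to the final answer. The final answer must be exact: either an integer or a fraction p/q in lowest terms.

22072

Part 1: a(2) = -3*(22) + 3*(-23) = -135; iterating: a(2)=-135, a(3)=471, a(4)=-1818, a(5)=6867, a(6)=-26055, a(7)=98766, a(8)=-374463, a(9)=1419687, a(10)=-5382450, a(11)=20406411, a(12)=-77366583, a(13)=293318982, a(14)=-1112056695; answer -1112056695
Part 2: Y1 = -1112056695; d = 1112056695; squarings mod 1529: 309^1=309, 309^2=683, 309^4=144, 309^8=859, 309^16=903, 309^32=452, 309^64=947, 309^128=815, 309^256=639, 309^512=78, 309^1024=1497, 309^2048=1024, 309^4096=1211, 309^8192=210, 309^16384=1288, 309^32768=1508, 309^65536=441, 309^131072=298, 309^262144=122, 309^524288=1123, 309^1048576=1233, 309^2097152=463, 309^4194304=309, 309^8388608=683, 309^16777216=144, 309^33554432=859, 309^67108864=903, 309^134217728=452, 309^268435456=947, 309^536870912=815, 309^1073741824=639; 309^1112056695 = 309^1 * 309^2 * 309^4 * 309^16 * 309^32 * 309^64 * 309^256 * 309^512 * 309^8192 * 309^32768 * 309^524288 * 309^4194304 * 309^33554432 * 309^1073741824 = 1442 (mod 1529); answer 1442
Part 3: Y2 = 1442; c = 36; f(2) = -1*(-8) - 3*(36) = -100; iterating: f(2)=-100, f(3)=124, f(4)=176, f(5)=-548, f(6)=20, f(7)=1624, f(8)=-1684, f(9)=-3188, f(10)=8240, f(11)=1324, f(12)=-26044, f(13)=22072; answer 22072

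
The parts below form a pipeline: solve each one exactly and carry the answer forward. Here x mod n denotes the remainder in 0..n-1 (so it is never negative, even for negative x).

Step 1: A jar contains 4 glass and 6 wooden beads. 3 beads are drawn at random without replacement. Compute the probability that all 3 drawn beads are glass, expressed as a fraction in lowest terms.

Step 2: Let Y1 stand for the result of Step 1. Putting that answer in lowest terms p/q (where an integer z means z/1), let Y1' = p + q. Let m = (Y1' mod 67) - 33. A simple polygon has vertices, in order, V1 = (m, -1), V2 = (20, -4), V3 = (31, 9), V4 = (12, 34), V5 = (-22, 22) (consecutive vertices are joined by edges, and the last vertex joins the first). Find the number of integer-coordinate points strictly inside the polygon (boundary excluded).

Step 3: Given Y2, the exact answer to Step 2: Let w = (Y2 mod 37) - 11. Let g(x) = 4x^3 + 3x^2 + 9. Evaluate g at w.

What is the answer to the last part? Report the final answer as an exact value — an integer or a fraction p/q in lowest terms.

24309

Step 1: total draws C(10,3) = 120; favorable C(4,3) = 4; P = 1/30; answer 1/30
Step 2: Y1 = 1/30; threaded value p + q = 31; m = -2; cross terms: (-2*-4 - 20*-1)=28, (20*9 - 31*-4)=304, (31*34 - 12*9)=946, (12*22 - -22*34)=1012, (-22*-1 - -2*22)=66; twice the area = |2356| = 2356; area = 1178; boundary points = 1 + 1 + 1 + 2 + 1 = 6; strictly interior points = area - boundary/2 + 1 = 1176; answer 1176
Step 3: Y2 = 1176; w = 18; 4*(18)^3 + 3*(18)^2 + 9 = (23328) + (972) + (9) = 24309; answer 24309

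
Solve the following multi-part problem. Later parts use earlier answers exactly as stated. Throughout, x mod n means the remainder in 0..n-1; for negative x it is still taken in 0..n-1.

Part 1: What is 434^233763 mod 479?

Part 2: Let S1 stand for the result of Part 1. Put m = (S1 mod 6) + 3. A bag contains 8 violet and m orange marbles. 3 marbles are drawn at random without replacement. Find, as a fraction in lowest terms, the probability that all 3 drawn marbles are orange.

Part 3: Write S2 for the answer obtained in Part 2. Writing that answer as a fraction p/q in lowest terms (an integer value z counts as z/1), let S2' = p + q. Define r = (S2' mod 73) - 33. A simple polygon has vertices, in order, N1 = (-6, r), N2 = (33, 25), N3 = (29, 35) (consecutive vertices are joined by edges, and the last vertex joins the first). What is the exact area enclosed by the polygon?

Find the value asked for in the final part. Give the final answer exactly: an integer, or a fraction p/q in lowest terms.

Part 1: squarings mod 479: 434^1=434, 434^2=109, 434^4=385, 434^8=214, 434^16=291, 434^32=377, 434^64=345, 434^128=233, 434^256=162, 434^512=378, 434^1024=142, 434^2048=46, 434^4096=200, 434^8192=243, 434^16384=132, 434^32768=180, 434^65536=307, 434^131072=365; 434^233763 = 434^1 * 434^2 * 434^32 * 434^256 * 434^4096 * 434^32768 * 434^65536 * 434^131072 = 379 (mod 479); answer 379
Part 2: S1 = 379; m = 4; total draws C(12,3) = 220; favorable C(4,3) = 4; P = 1/55; answer 1/55
Part 3: S2 = 1/55; threaded value p + q = 56; r = 23; cross terms: (-6*25 - 33*23)=-909, (33*35 - 29*25)=430, (29*23 - -6*35)=877; twice the area = |398| = 398; area = 199; answer 199

199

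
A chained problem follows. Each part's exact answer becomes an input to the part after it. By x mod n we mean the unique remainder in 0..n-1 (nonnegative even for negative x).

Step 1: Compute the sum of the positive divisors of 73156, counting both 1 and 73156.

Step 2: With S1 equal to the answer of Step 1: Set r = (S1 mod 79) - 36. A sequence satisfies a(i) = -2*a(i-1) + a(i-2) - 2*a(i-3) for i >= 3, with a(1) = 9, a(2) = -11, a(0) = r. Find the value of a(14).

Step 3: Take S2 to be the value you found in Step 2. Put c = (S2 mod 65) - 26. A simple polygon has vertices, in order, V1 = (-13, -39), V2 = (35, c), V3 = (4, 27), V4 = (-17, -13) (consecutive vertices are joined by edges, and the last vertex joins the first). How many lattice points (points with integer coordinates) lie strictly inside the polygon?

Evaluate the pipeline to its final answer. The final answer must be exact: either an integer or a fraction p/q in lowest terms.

1504

Step 1: 73156 = 2^2 * 18289; sigma = (1 + 2 + 4) * (1 + 18289) = 7 * 18290 = 128030; answer 128030
Step 2: S1 = 128030; r = 14; a(3) = -2*(-11) + 1*(9) - 2*(14) = 3; iterating: a(3)=3, a(4)=-35, a(5)=95, a(6)=-231, a(7)=627, a(8)=-1675, a(9)=4439, a(10)=-11807, a(11)=31403, a(12)=-83491, a(13)=221999, a(14)=-590295; answer -590295
Step 3: S2 = -590295; c = 9; cross terms: (-13*9 - 35*-39)=1248, (35*27 - 4*9)=909, (4*-13 - -17*27)=407, (-17*-39 - -13*-13)=494; twice the area = |3058| = 3058; area = 1529; boundary points = 48 + 1 + 1 + 2 = 52; strictly interior points = area - boundary/2 + 1 = 1504; answer 1504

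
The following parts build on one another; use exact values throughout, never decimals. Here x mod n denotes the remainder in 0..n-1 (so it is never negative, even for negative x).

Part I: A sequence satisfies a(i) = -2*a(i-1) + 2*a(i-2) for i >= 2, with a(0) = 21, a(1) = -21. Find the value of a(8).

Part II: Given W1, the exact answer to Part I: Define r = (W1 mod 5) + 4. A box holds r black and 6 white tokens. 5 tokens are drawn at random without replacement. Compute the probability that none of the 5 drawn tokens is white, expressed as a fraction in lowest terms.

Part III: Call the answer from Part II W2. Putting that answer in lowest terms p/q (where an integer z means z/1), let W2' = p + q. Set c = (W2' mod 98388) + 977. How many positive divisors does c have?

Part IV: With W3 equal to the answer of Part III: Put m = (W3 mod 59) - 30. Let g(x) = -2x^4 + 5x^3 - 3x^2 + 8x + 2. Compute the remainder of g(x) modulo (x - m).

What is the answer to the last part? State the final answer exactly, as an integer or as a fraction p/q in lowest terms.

-91250

Part I: a(2) = -2*(-21) + 2*(21) = 84; iterating: a(2)=84, a(3)=-210, a(4)=588, a(5)=-1596, a(6)=4368, a(7)=-11928, a(8)=32592; answer 32592
Part II: W1 = 32592; r = 6; total draws C(12,5) = 792; favorable C(6,5) = 6; P = 1/132; answer 1/132
Part III: W2 = 1/132; threaded value p + q = 133; c = 1110; 1110 = 2 * 3 * 5 * 37; number of divisors = (1+1) * (1+1) * (1+1) * (1+1) = 16; answer 16
Part IV: W3 = 16; m = -14; remainder = value at the root: -2*(-14)^4 + 5*(-14)^3 - 3*(-14)^2 + 8*(-14)^1 + 2 = (-76832) + (-13720) + (-588) + (-112) + (2) = -91250; answer -91250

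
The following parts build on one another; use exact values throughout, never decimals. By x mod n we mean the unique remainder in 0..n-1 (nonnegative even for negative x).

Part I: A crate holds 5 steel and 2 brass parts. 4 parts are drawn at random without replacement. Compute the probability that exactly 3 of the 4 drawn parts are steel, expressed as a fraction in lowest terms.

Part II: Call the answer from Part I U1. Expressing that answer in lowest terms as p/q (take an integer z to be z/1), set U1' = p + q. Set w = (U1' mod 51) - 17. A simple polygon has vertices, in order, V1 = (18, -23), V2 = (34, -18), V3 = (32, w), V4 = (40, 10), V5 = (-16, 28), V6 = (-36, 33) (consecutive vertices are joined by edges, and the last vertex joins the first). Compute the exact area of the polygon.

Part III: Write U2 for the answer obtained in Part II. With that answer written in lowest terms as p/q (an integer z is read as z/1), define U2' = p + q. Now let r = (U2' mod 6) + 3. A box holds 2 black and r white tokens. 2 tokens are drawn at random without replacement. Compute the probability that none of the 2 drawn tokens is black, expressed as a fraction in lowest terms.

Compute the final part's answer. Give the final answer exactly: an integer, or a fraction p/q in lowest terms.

2/5

Part I: total draws C(7,4) = 35; favorable C(5,3)*C(2,1) = 20; P = 4/7; answer 4/7
Part II: U1 = 4/7; threaded value p + q = 11; w = -6; cross terms: (18*-18 - 34*-23)=458, (34*-6 - 32*-18)=372, (32*10 - 40*-6)=560, (40*28 - -16*10)=1280, (-16*33 - -36*28)=480, (-36*-23 - 18*33)=234; twice the area = |3384| = 3384; area = 1692; answer 1692
Part III: U2 = 1692; threaded value p + q = 1693; r = 4; total draws C(6,2) = 15; favorable C(4,2) = 6; P = 2/5; answer 2/5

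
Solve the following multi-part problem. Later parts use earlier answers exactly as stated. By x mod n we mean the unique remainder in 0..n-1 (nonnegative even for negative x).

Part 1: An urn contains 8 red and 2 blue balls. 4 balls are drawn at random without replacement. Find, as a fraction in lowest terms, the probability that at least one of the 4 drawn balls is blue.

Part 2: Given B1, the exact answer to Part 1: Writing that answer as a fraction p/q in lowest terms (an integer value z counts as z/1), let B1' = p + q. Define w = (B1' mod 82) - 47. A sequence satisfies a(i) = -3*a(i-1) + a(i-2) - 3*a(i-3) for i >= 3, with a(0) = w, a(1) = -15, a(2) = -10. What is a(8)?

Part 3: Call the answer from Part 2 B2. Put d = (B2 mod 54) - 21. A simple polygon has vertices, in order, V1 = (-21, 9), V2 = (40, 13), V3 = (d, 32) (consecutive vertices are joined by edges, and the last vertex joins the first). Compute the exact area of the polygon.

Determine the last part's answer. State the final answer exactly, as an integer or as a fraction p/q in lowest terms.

Part 1: total draws C(10,4) = 210; complement C(8,4) = 70; favorable 210 - 70 = 140; P = 2/3; answer 2/3
Part 2: B1 = 2/3; threaded value p + q = 5; w = -42; a(3) = -3*(-10) + 1*(-15) - 3*(-42) = 141; iterating: a(3)=141, a(4)=-388, a(5)=1335, a(6)=-4816, a(7)=16947, a(8)=-59662; answer -59662
Part 3: B2 = -59662; d = -13; cross terms: (-21*13 - 40*9)=-633, (40*32 - -13*13)=1449, (-13*9 - -21*32)=555; twice the area = |1371| = 1371; area = 1371/2; answer 1371/2

1371/2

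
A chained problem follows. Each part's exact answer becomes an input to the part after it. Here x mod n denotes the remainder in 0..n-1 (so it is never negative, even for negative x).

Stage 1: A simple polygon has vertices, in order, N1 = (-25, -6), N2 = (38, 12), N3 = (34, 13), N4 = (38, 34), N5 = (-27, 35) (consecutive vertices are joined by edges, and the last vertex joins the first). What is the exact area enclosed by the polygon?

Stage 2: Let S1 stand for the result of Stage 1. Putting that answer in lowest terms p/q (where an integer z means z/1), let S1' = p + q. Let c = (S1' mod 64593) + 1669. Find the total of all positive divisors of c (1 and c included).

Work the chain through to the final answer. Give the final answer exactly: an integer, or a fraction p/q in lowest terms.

Stage 1: cross terms: (-25*12 - 38*-6)=-72, (38*13 - 34*12)=86, (34*34 - 38*13)=662, (38*35 - -27*34)=2248, (-27*-6 - -25*35)=1037; twice the area = |3961| = 3961; area = 3961/2; answer 3961/2
Stage 2: S1 = 3961/2; threaded value p + q = 3963; c = 5632; 5632 = 2^9 * 11; sigma = (1 + 2 + 4 + 8 + 16 + 32 + 64 + 128 + 256 + 512) * (1 + 11) = 1023 * 12 = 12276; answer 12276

12276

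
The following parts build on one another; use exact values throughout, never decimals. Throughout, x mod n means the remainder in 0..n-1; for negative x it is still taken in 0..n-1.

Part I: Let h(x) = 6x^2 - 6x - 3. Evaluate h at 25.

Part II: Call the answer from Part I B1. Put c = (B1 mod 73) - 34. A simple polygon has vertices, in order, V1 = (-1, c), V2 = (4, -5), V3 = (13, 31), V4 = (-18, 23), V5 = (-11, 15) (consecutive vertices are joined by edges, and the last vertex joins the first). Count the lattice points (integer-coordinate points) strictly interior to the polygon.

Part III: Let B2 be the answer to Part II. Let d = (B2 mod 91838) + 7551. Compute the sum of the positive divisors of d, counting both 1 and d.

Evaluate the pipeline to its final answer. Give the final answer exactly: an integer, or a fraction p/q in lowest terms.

Part I: 6*(25)^2 - 6*(25)^1 - 3 = (3750) + (-150) + (-3) = 3597; answer 3597
Part II: B1 = 3597; c = -14; cross terms: (-1*-5 - 4*-14)=61, (4*31 - 13*-5)=189, (13*23 - -18*31)=857, (-18*15 - -11*23)=-17, (-11*-14 - -1*15)=169; twice the area = |1259| = 1259; area = 1259/2; boundary points = 1 + 9 + 1 + 1 + 1 = 13; strictly interior points = area - boundary/2 + 1 = 624; answer 624
Part III: B2 = 624; d = 8175; 8175 = 3 * 5^2 * 109; sigma = (1 + 3) * (1 + 5 + 25) * (1 + 109) = 4 * 31 * 110 = 13640; answer 13640

13640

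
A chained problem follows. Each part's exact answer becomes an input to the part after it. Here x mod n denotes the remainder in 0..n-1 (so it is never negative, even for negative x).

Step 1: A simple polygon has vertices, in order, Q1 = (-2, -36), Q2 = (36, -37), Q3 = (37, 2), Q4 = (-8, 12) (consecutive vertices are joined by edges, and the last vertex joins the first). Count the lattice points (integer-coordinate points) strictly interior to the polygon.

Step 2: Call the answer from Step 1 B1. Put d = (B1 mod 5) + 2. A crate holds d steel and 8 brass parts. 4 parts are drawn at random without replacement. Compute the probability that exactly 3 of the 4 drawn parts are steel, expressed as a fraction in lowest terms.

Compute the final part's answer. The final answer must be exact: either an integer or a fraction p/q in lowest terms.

Step 1: cross terms: (-2*-37 - 36*-36)=1370, (36*2 - 37*-37)=1441, (37*12 - -8*2)=460, (-8*-36 - -2*12)=312; twice the area = |3583| = 3583; area = 3583/2; boundary points = 1 + 1 + 5 + 6 = 13; strictly interior points = area - boundary/2 + 1 = 1786; answer 1786
Step 2: B1 = 1786; d = 3; total draws C(11,4) = 330; favorable C(3,3)*C(8,1) = 8; P = 4/165; answer 4/165

4/165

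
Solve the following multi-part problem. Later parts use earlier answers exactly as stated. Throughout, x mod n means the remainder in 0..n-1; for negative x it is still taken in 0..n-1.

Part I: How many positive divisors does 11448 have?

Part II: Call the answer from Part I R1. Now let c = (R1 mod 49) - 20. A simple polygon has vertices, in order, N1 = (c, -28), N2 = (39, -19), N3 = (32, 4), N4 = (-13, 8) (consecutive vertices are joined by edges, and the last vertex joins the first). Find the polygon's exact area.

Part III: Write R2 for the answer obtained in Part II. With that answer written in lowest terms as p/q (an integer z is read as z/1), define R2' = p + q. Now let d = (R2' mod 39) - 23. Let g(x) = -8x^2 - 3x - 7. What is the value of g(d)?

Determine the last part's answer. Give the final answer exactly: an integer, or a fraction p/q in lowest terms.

-1123

Part I: 11448 = 2^3 * 3^3 * 53; number of divisors = (3+1) * (3+1) * (1+1) = 32; answer 32
Part II: R1 = 32; c = 12; cross terms: (12*-19 - 39*-28)=864, (39*4 - 32*-19)=764, (32*8 - -13*4)=308, (-13*-28 - 12*8)=268; twice the area = |2204| = 2204; area = 1102; answer 1102
Part III: R2 = 1102; threaded value p + q = 1103; d = -12; -8*(-12)^2 - 3*(-12)^1 - 7 = (-1152) + (36) + (-7) = -1123; answer -1123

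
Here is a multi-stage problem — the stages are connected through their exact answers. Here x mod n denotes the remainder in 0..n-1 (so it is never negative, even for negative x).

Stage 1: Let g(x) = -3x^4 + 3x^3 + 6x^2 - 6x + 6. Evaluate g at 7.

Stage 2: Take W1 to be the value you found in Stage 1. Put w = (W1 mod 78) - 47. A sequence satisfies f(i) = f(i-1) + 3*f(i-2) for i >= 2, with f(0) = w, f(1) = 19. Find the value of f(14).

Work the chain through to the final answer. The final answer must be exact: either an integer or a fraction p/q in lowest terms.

Stage 1: -3*(7)^4 + 3*(7)^3 + 6*(7)^2 - 6*(7)^1 + 6 = (-7203) + (1029) + (294) + (-42) + (6) = -5916; answer -5916
Stage 2: W1 = -5916; w = -35; f(2) = 1*(19) + 3*(-35) = -86; iterating: f(2)=-86, f(3)=-29, f(4)=-287, f(5)=-374, f(6)=-1235, f(7)=-2357, f(8)=-6062, f(9)=-13133, f(10)=-31319, f(11)=-70718, f(12)=-164675, f(13)=-376829, f(14)=-870854; answer -870854

-870854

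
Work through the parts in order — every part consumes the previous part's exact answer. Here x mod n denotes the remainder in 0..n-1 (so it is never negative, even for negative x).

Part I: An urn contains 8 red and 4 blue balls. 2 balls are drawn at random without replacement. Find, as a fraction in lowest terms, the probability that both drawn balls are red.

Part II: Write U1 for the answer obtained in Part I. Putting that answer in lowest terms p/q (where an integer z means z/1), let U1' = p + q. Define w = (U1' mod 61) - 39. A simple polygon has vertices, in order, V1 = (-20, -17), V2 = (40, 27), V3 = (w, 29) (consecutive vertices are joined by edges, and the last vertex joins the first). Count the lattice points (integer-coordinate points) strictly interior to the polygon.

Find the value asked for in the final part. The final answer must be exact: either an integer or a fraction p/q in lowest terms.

761

Part I: total draws C(12,2) = 66; favorable C(8,2) = 28; P = 14/33; answer 14/33
Part II: U1 = 14/33; threaded value p + q = 47; w = 8; cross terms: (-20*27 - 40*-17)=140, (40*29 - 8*27)=944, (8*-17 - -20*29)=444; twice the area = |1528| = 1528; area = 764; boundary points = 4 + 2 + 2 = 8; strictly interior points = area - boundary/2 + 1 = 761; answer 761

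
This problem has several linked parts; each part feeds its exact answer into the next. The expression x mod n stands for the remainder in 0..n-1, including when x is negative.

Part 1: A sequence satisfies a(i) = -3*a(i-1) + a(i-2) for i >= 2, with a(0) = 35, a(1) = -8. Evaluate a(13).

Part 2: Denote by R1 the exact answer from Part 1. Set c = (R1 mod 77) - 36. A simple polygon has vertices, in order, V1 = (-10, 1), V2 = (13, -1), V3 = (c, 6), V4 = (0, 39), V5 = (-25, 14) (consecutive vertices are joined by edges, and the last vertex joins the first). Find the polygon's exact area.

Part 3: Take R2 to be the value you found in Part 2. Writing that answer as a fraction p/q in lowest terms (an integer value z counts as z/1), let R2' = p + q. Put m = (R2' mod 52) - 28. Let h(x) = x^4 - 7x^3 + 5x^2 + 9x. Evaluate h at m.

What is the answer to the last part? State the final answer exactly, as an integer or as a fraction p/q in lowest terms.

Part 1: a(2) = -3*(-8) + 1*(35) = 59; iterating: a(2)=59, a(3)=-185, a(4)=614, a(5)=-2027, a(6)=6695, a(7)=-22112, a(8)=73031, a(9)=-241205, a(10)=796646, a(11)=-2631143, a(12)=8690075, a(13)=-28701368; answer -28701368
Part 2: R1 = -28701368; c = 38; cross terms: (-10*-1 - 13*1)=-3, (13*6 - 38*-1)=116, (38*39 - 0*6)=1482, (0*14 - -25*39)=975, (-25*1 - -10*14)=115; twice the area = |2685| = 2685; area = 2685/2; answer 2685/2
Part 3: R2 = 2685/2; threaded value p + q = 2687; m = 7; 1*(7)^4 - 7*(7)^3 + 5*(7)^2 + 9*(7)^1 = (2401) + (-2401) + (245) + (63) = 308; answer 308

308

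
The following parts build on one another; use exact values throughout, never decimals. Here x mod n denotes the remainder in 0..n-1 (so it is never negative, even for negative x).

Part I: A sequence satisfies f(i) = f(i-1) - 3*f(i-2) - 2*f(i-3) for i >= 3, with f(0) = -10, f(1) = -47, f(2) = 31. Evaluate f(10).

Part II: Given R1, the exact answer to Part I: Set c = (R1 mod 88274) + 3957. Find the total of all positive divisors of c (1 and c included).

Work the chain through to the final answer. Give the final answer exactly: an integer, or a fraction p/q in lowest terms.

Part I: f(3) = 1*(31) - 3*(-47) - 2*(-10) = 192; iterating: f(3)=192, f(4)=193, f(5)=-445, f(6)=-1408, f(7)=-459, f(8)=4655, f(9)=8848, f(10)=-4199; answer -4199
Part II: R1 = -4199; c = 88032; 88032 = 2^5 * 3 * 7 * 131; sigma = (1 + 2 + 4 + 8 + 16 + 32) * (1 + 3) * (1 + 7) * (1 + 131) = 63 * 4 * 8 * 132 = 266112; answer 266112

266112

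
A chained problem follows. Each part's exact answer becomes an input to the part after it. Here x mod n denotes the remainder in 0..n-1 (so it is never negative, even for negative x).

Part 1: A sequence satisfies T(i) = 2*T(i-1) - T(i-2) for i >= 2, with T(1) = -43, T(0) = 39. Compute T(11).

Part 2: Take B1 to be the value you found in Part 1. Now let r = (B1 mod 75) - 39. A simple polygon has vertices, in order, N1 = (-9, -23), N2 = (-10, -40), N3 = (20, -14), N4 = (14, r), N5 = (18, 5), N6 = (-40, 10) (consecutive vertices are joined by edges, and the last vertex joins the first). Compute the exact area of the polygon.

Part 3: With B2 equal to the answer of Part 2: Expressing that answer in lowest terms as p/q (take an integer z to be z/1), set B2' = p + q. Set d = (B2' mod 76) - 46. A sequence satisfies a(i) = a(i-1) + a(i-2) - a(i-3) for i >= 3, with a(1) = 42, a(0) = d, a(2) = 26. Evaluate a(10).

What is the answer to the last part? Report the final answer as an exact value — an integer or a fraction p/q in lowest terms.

Part 1: T(2) = 2*(-43) - 1*(39) = -125; iterating: T(2)=-125, T(3)=-207, T(4)=-289, T(5)=-371, T(6)=-453, T(7)=-535, T(8)=-617, T(9)=-699, T(10)=-781, T(11)=-863; answer -863
Part 2: B1 = -863; r = -2; cross terms: (-9*-40 - -10*-23)=130, (-10*-14 - 20*-40)=940, (20*-2 - 14*-14)=156, (14*5 - 18*-2)=106, (18*10 - -40*5)=380, (-40*-23 - -9*10)=1010; twice the area = |2722| = 2722; area = 1361; answer 1361
Part 3: B2 = 1361; threaded value p + q = 1362; d = 24; a(3) = 1*(26) + 1*(42) - 1*(24) = 44; iterating: a(3)=44, a(4)=28, a(5)=46, a(6)=30, a(7)=48, a(8)=32, a(9)=50, a(10)=34; answer 34

34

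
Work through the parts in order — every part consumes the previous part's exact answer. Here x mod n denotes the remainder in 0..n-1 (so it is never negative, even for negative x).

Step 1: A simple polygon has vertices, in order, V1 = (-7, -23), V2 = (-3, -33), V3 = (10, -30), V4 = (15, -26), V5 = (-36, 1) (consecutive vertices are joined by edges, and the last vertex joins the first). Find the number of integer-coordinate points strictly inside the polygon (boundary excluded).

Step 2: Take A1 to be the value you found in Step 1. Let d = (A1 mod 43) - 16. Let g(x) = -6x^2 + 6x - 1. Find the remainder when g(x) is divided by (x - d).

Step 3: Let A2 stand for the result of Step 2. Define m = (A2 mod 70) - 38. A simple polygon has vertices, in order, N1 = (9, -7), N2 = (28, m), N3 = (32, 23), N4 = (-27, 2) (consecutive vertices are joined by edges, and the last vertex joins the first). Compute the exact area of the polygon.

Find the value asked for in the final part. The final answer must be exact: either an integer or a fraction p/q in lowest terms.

Step 1: cross terms: (-7*-33 - -3*-23)=162, (-3*-30 - 10*-33)=420, (10*-26 - 15*-30)=190, (15*1 - -36*-26)=-921, (-36*-23 - -7*1)=835; twice the area = |686| = 686; area = 343; boundary points = 2 + 1 + 1 + 3 + 1 = 8; strictly interior points = area - boundary/2 + 1 = 340; answer 340
Step 2: A1 = 340; d = 23; remainder = value at the root: -6*(23)^2 + 6*(23)^1 - 1 = (-3174) + (138) + (-1) = -3037; answer -3037
Step 3: A2 = -3037; m = 5; cross terms: (9*5 - 28*-7)=241, (28*23 - 32*5)=484, (32*2 - -27*23)=685, (-27*-7 - 9*2)=171; twice the area = |1581| = 1581; area = 1581/2; answer 1581/2

1581/2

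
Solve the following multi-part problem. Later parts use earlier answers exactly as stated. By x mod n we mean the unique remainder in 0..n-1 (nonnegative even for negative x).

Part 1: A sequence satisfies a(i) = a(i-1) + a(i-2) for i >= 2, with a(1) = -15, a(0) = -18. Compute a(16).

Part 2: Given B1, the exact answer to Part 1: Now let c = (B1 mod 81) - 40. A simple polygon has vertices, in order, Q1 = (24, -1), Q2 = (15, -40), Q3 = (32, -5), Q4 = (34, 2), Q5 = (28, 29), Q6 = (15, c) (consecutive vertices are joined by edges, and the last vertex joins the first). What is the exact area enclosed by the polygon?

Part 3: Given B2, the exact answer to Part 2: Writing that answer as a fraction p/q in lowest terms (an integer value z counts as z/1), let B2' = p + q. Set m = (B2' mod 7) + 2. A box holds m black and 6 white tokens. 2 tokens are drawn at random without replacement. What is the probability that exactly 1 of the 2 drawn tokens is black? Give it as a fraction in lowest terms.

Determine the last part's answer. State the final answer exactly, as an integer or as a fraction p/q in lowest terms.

Part 1: a(2) = 1*(-15) + 1*(-18) = -33; iterating: a(2)=-33, a(3)=-48, a(4)=-81, a(5)=-129, a(6)=-210, a(7)=-339, a(8)=-549, a(9)=-888, a(10)=-1437, a(11)=-2325, a(12)=-3762, a(13)=-6087, a(14)=-9849, a(15)=-15936, a(16)=-25785; answer -25785
Part 2: B1 = -25785; c = 14; cross terms: (24*-40 - 15*-1)=-945, (15*-5 - 32*-40)=1205, (32*2 - 34*-5)=234, (34*29 - 28*2)=930, (28*14 - 15*29)=-43, (15*-1 - 24*14)=-351; twice the area = |1030| = 1030; area = 515; answer 515
Part 3: B2 = 515; threaded value p + q = 516; m = 7; total draws C(13,2) = 78; favorable C(7,1)*C(6,1) = 42; P = 7/13; answer 7/13

7/13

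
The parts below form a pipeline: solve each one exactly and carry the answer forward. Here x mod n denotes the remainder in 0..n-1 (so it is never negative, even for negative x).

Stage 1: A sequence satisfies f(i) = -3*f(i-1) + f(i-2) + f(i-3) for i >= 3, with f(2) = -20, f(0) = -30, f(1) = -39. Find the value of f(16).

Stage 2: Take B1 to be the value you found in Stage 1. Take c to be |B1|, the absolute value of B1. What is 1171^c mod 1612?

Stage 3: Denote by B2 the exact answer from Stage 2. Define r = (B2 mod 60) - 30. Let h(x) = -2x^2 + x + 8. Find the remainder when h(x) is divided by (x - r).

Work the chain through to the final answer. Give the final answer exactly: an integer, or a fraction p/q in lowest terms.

-1703

Stage 1: f(3) = -3*(-20) + 1*(-39) + 1*(-30) = -9; iterating: f(3)=-9, f(4)=-32, f(5)=67, f(6)=-242, f(7)=761, f(8)=-2458, f(9)=7893, f(10)=-25376, f(11)=81563, f(12)=-262172, f(13)=842703, f(14)=-2708718, f(15)=8706685, f(16)=-27986070; answer -27986070
Stage 2: B1 = -27986070; c = 27986070; squarings mod 1612: 1171^1=1171, 1171^2=1041, 1171^4=417, 1171^8=1405, 1171^16=937, 1171^32=1041, 1171^64=417, 1171^128=1405, 1171^256=937, 1171^512=1041, 1171^1024=417, 1171^2048=1405, 1171^4096=937, 1171^8192=1041, 1171^16384=417, 1171^32768=1405, 1171^65536=937, 1171^131072=1041, 1171^262144=417, 1171^524288=1405, 1171^1048576=937, 1171^2097152=1041, 1171^4194304=417, 1171^8388608=1405, 1171^16777216=937; 1171^27986070 = 1171^2 * 1171^4 * 1171^16 * 1171^128 * 1171^2048 * 1171^65536 * 1171^131072 * 1171^524288 * 1171^2097152 * 1171^8388608 * 1171^16777216 = 1 (mod 1612); answer 1
Stage 3: B2 = 1; r = -29; remainder = value at the root: -2*(-29)^2 + 1*(-29)^1 + 8 = (-1682) + (-29) + (8) = -1703; answer -1703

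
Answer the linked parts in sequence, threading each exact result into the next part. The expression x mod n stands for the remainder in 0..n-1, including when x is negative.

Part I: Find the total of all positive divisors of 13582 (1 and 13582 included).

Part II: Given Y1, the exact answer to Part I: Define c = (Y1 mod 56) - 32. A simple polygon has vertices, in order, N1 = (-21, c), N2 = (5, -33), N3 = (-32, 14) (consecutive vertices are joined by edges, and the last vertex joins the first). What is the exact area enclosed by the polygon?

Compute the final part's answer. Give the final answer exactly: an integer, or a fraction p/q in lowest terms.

Part I: 13582 = 2 * 6791; sigma = (1 + 2) * (1 + 6791) = 3 * 6792 = 20376; answer 20376
Part II: Y1 = 20376; c = 16; cross terms: (-21*-33 - 5*16)=613, (5*14 - -32*-33)=-986, (-32*16 - -21*14)=-218; twice the area = |-591| = 591; area = 591/2; answer 591/2

591/2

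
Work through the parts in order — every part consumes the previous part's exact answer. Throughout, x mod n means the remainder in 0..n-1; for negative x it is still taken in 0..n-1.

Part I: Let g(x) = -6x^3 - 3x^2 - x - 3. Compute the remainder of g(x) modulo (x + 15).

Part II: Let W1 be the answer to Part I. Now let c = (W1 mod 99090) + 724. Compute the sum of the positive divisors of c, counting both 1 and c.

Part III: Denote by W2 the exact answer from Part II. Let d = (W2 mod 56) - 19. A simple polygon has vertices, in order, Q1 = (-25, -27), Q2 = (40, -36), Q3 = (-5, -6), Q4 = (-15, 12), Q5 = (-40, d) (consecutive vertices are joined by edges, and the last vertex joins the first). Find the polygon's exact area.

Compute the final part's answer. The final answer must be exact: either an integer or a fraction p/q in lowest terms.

1430

Part I: remainder = value at the root: -6*(-15)^3 - 3*(-15)^2 - 1*(-15)^1 - 3 = (20250) + (-675) + (15) + (-3) = 19587; answer 19587
Part II: W1 = 19587; c = 20311; 20311 = 19 * 1069; sigma = (1 + 19) * (1 + 1069) = 20 * 1070 = 21400; answer 21400
Part III: W2 = 21400; d = -11; cross terms: (-25*-36 - 40*-27)=1980, (40*-6 - -5*-36)=-420, (-5*12 - -15*-6)=-150, (-15*-11 - -40*12)=645, (-40*-27 - -25*-11)=805; twice the area = |2860| = 2860; area = 1430; answer 1430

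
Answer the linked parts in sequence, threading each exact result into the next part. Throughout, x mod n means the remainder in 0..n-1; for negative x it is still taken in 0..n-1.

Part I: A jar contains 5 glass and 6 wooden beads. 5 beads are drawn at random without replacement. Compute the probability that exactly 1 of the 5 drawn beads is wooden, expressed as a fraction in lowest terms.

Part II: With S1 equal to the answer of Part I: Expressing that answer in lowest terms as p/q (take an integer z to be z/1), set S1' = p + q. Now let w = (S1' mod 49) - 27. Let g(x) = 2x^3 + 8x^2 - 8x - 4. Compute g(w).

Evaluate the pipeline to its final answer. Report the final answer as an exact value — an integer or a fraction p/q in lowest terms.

668

Part I: total draws C(11,5) = 462; favorable C(6,1)*C(5,4) = 30; P = 5/77; answer 5/77
Part II: S1 = 5/77; threaded value p + q = 82; w = 6; 2*(6)^3 + 8*(6)^2 - 8*(6)^1 - 4 = (432) + (288) + (-48) + (-4) = 668; answer 668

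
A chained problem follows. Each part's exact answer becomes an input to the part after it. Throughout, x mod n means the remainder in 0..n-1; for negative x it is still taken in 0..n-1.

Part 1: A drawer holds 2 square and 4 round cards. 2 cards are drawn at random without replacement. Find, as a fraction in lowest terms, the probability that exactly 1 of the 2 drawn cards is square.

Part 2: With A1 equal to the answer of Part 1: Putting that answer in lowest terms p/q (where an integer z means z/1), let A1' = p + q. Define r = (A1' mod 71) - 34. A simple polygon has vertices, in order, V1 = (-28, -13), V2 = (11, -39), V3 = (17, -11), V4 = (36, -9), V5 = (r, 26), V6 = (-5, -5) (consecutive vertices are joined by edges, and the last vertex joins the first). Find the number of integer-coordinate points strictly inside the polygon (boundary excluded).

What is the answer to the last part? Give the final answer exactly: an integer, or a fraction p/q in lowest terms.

Part 1: total draws C(6,2) = 15; favorable C(2,1)*C(4,1) = 8; P = 8/15; answer 8/15
Part 2: A1 = 8/15; threaded value p + q = 23; r = -11; cross terms: (-28*-39 - 11*-13)=1235, (11*-11 - 17*-39)=542, (17*-9 - 36*-11)=243, (36*26 - -11*-9)=837, (-11*-5 - -5*26)=185, (-5*-13 - -28*-5)=-75; twice the area = |2967| = 2967; area = 2967/2; boundary points = 13 + 2 + 1 + 1 + 1 + 1 = 19; strictly interior points = area - boundary/2 + 1 = 1475; answer 1475

1475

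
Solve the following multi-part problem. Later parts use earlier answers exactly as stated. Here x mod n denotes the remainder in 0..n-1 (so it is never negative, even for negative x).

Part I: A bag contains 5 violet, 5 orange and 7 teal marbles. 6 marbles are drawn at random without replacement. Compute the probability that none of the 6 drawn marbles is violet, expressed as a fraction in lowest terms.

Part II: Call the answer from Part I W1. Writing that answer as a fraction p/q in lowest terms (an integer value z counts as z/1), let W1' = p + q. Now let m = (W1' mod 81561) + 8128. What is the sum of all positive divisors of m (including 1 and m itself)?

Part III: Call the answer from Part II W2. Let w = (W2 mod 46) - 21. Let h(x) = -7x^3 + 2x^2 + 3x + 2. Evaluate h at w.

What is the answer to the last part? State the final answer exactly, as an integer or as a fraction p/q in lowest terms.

-63880

Part I: total draws C(17,6) = 12376; favorable C(12,6) = 924; P = 33/442; answer 33/442
Part II: W1 = 33/442; threaded value p + q = 475; m = 8603; 8603 = 7 * 1229; sigma = (1 + 7) * (1 + 1229) = 8 * 1230 = 9840; answer 9840
Part III: W2 = 9840; w = 21; -7*(21)^3 + 2*(21)^2 + 3*(21)^1 + 2 = (-64827) + (882) + (63) + (2) = -63880; answer -63880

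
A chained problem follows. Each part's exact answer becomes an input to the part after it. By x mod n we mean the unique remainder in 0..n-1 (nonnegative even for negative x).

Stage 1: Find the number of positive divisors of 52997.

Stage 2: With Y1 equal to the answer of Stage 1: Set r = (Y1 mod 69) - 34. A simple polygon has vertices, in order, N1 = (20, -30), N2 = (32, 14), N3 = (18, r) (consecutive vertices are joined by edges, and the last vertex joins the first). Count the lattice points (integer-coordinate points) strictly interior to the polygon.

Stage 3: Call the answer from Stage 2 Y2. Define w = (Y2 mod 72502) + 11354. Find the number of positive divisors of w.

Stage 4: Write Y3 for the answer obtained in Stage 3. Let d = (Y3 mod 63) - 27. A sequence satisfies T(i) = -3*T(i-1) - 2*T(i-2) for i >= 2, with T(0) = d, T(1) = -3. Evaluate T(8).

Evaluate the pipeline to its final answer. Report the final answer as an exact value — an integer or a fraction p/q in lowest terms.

6607

Stage 1: 52997 = 7 * 67 * 113; number of divisors = (1+1) * (1+1) * (1+1) = 8; answer 8
Stage 2: Y1 = 8; r = -26; cross terms: (20*14 - 32*-30)=1240, (32*-26 - 18*14)=-1084, (18*-30 - 20*-26)=-20; twice the area = |136| = 136; area = 68; boundary points = 4 + 2 + 2 = 8; strictly interior points = area - boundary/2 + 1 = 65; answer 65
Stage 3: Y2 = 65; w = 11419; 11419 = 19 * 601; number of divisors = (1+1) * (1+1) = 4; answer 4
Stage 4: Y3 = 4; d = -23; T(2) = -3*(-3) - 2*(-23) = 55; iterating: T(2)=55, T(3)=-159, T(4)=367, T(5)=-783, T(6)=1615, T(7)=-3279, T(8)=6607; answer 6607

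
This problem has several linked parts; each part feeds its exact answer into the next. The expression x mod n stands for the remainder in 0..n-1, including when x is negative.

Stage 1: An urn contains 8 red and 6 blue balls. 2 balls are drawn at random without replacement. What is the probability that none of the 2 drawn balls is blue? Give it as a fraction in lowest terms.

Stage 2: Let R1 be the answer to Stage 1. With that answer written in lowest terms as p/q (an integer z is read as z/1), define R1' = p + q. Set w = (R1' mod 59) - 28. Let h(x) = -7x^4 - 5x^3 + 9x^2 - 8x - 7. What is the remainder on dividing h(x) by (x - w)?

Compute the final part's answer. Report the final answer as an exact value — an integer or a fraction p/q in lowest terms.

Stage 1: total draws C(14,2) = 91; favorable C(8,2) = 28; P = 4/13; answer 4/13
Stage 2: R1 = 4/13; threaded value p + q = 17; w = -11; remainder = value at the root: -7*(-11)^4 - 5*(-11)^3 + 9*(-11)^2 - 8*(-11)^1 - 7 = (-102487) + (6655) + (1089) + (88) + (-7) = -94662; answer -94662

-94662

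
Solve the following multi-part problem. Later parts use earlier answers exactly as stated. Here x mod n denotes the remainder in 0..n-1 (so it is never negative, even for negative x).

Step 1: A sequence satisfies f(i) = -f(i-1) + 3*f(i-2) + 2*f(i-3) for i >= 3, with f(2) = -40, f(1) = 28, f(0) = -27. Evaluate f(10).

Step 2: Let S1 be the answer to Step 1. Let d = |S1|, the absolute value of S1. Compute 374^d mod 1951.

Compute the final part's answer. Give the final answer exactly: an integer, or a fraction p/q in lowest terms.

Step 1: f(3) = -1*(-40) + 3*(28) + 2*(-27) = 70; iterating: f(3)=70, f(4)=-134, f(5)=264, f(6)=-526, f(7)=1050, f(8)=-2100, f(9)=4198, f(10)=-8398; answer -8398
Step 2: S1 = -8398; d = 8398; squarings mod 1951: 374^1=374, 374^2=1355, 374^4=134, 374^8=397, 374^16=1529, 374^32=543, 374^64=248, 374^128=1023, 374^256=793, 374^512=627, 374^1024=978, 374^2048=494, 374^4096=161, 374^8192=558; 374^8398 = 374^2 * 374^4 * 374^8 * 374^64 * 374^128 * 374^8192 = 954 (mod 1951); answer 954

954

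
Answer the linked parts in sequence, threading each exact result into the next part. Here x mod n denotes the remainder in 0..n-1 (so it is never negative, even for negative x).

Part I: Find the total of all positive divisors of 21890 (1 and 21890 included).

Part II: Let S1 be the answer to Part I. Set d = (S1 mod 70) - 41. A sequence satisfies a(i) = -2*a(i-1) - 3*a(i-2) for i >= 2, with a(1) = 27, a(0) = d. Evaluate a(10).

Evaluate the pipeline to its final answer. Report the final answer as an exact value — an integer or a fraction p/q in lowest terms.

Part I: 21890 = 2 * 5 * 11 * 199; sigma = (1 + 2) * (1 + 5) * (1 + 11) * (1 + 199) = 3 * 6 * 12 * 200 = 43200; answer 43200
Part II: S1 = 43200; d = -31; a(2) = -2*(27) - 3*(-31) = 39; iterating: a(2)=39, a(3)=-159, a(4)=201, a(5)=75, a(6)=-753, a(7)=1281, a(8)=-303, a(9)=-3237, a(10)=7383; answer 7383

7383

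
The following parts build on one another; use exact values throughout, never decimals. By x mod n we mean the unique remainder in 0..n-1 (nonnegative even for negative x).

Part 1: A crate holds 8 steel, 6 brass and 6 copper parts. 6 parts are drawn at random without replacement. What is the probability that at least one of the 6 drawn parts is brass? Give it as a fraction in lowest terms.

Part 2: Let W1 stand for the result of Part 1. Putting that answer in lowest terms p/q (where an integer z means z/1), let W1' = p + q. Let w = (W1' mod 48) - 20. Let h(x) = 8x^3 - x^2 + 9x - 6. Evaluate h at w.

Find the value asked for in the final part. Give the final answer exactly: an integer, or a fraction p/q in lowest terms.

228

Part 1: total draws C(20,6) = 38760; complement C(14,6) = 3003; favorable 38760 - 3003 = 35757; P = 11919/12920; answer 11919/12920
Part 2: W1 = 11919/12920; threaded value p + q = 24839; w = 3; 8*(3)^3 - 1*(3)^2 + 9*(3)^1 - 6 = (216) + (-9) + (27) + (-6) = 228; answer 228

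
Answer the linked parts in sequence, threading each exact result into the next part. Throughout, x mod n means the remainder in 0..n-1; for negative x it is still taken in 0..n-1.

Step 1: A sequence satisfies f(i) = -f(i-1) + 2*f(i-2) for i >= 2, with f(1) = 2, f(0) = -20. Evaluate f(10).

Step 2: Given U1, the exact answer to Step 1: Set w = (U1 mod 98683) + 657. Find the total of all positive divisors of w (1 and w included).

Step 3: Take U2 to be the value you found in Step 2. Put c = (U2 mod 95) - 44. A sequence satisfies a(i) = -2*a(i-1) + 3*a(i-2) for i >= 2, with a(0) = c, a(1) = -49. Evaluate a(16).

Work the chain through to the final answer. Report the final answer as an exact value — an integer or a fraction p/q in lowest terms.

570369044

Step 1: f(2) = -1*(2) + 2*(-20) = -42; iterating: f(2)=-42, f(3)=46, f(4)=-130, f(5)=222, f(6)=-482, f(7)=926, f(8)=-1890, f(9)=3742, f(10)=-7522; answer -7522
Step 2: U1 = -7522; w = 91818; 91818 = 2 * 3^2 * 5101; sigma = (1 + 2) * (1 + 3 + 9) * (1 + 5101) = 3 * 13 * 5102 = 198978; answer 198978
Step 3: U2 = 198978; c = 4; a(2) = -2*(-49) + 3*(4) = 110; iterating: a(2)=110, a(3)=-367, a(4)=1064, a(5)=-3229, a(6)=9650, a(7)=-28987, a(8)=86924, a(9)=-260809, a(10)=782390, a(11)=-2347207, a(12)=7041584, a(13)=-21124789, a(14)=63374330, a(15)=-190123027, a(16)=570369044; answer 570369044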